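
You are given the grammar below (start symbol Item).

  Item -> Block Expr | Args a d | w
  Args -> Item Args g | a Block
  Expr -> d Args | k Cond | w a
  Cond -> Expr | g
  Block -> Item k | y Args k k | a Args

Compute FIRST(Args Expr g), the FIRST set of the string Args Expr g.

{ a, w, y }

Add FIRST(Args) = { a, w, y }; Args is not nullable, stop.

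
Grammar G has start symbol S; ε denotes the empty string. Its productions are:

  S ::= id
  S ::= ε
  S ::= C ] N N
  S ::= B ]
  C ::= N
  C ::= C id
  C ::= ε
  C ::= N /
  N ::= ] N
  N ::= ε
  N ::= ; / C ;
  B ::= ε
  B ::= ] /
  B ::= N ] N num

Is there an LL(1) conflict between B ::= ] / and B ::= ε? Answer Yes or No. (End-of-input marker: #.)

FIRST(] /) = { ] } and FIRST(ε) = { ε }.
The second alternative is nullable and FOLLOW(B) = { ] } shares ] with FIRST of the first — conflict.

Yes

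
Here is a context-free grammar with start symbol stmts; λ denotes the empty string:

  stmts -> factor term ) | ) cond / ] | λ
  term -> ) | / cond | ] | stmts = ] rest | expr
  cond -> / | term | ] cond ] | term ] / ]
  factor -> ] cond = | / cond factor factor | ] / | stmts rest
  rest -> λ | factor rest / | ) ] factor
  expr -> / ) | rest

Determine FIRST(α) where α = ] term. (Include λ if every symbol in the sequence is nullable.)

{ ] }

] is a terminal; add {]} and stop.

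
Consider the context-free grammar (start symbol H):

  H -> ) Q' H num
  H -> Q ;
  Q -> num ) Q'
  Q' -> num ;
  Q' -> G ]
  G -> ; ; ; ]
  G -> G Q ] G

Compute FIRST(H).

{ ), num }

H -> ) Q' H num contributes {)}.
From H -> Q ;: add FIRST(Q) = { num }.
Union: FIRST(H) = { ), num }.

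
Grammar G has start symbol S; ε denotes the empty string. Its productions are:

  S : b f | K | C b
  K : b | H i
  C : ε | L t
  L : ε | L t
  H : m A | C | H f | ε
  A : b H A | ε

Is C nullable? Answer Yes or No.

C has an ε-production, so C ⇒ ε.

Yes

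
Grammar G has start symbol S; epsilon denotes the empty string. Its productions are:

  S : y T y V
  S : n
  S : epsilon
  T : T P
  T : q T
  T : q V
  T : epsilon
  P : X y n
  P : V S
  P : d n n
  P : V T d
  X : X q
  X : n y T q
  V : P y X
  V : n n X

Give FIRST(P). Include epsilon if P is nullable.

{ d, n }

From P : X y n: add FIRST(X) = { n }.
From P : V S: add FIRST(V) = { d, n }.
P : d n n contributes {d}.
From P : V T d: add FIRST(V) = { d, n }.
Union: FIRST(P) = { d, n }.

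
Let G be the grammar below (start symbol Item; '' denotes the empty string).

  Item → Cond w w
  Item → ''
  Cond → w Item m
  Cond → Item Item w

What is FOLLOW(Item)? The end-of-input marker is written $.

Item is the start symbol, so $ ∈ FOLLOW(Item).
In Cond → w Item m: add FIRST(m) = { m }.
In Cond → Item Item w: add FIRST(Item w) = { w }.
In Cond → Item Item w: add FIRST(w) = { w }.
Union: FOLLOW(Item) = { $, m, w }.

{ $, m, w }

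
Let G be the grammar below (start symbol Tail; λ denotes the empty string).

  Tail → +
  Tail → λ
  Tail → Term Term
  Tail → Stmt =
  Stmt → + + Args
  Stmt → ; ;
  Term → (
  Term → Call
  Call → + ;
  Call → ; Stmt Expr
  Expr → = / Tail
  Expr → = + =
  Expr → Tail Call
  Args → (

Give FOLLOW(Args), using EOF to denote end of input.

In Stmt → + + Args: Args is at the end, add FOLLOW(Stmt) = { (, +, ;, = }.
Union: FOLLOW(Args) = { (, +, ;, = }.

{ (, +, ;, = }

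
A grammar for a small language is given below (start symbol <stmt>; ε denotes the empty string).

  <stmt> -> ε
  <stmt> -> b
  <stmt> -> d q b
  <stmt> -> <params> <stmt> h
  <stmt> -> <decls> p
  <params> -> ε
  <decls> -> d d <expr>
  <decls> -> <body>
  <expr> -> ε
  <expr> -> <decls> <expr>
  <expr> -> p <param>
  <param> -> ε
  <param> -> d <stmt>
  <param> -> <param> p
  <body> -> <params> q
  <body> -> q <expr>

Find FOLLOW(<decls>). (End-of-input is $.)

In <stmt> -> <decls> p: add FIRST(p) = { p }.
In <expr> -> <decls> <expr>: add FIRST(<expr>)\{ε} = { d, p, q }.
  Since <expr> is nullable, also add FOLLOW(<expr>) = { d, p, q }.
Union: FOLLOW(<decls>) = { d, p, q }.

{ d, p, q }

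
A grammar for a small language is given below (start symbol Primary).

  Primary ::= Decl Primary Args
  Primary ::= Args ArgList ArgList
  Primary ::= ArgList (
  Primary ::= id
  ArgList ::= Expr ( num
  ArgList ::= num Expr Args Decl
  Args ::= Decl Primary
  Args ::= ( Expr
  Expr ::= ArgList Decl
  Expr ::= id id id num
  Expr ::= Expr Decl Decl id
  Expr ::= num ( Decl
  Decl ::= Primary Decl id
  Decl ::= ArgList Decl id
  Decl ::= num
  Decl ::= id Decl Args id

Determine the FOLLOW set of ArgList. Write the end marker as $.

{ $, (, id, num }

In Primary ::= Args ArgList ArgList: add FIRST(ArgList) = { id, num }.
In Primary ::= Args ArgList ArgList: ArgList is at the end, add FOLLOW(Primary) = { $, (, id, num }.
In Primary ::= ArgList (: add FIRST(() = { ( }.
In Expr ::= ArgList Decl: add FIRST(Decl) = { (, id, num }.
In Decl ::= ArgList Decl id: add FIRST(Decl id) = { (, id, num }.
Union: FOLLOW(ArgList) = { $, (, id, num }.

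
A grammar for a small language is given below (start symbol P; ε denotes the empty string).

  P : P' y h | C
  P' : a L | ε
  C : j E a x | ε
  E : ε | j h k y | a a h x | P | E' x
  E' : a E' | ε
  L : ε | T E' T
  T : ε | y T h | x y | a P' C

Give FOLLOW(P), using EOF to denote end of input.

{ EOF, a }

P is the start symbol, so EOF ∈ FOLLOW(P).
In E : P: P is at the end, add FOLLOW(E) = { a }.
Union: FOLLOW(P) = { EOF, a }.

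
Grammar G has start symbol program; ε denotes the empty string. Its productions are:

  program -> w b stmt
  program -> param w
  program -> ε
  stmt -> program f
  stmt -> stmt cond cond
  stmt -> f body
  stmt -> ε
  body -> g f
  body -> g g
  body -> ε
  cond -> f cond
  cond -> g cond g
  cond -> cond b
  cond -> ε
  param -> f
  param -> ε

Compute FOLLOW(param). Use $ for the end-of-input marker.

{ w }

In program -> param w: add FIRST(w) = { w }.
Union: FOLLOW(param) = { w }.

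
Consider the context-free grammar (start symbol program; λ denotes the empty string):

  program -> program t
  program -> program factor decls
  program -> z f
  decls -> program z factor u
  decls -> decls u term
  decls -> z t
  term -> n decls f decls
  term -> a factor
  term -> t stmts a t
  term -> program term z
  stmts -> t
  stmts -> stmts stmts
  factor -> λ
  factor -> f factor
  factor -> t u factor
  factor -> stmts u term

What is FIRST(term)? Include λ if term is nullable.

{ a, n, t, z }

term -> n decls f decls contributes {n}.
term -> a factor contributes {a}.
term -> t stmts a t contributes {t}.
From term -> program term z: add FIRST(program) = { z }.
Union: FIRST(term) = { a, n, t, z }.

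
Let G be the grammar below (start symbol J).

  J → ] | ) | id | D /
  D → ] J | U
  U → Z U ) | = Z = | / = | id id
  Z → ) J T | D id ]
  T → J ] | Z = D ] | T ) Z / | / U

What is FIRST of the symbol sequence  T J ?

Add FIRST(T) = { ), /, =, ], id }; T is not nullable, stop.

{ ), /, =, ], id }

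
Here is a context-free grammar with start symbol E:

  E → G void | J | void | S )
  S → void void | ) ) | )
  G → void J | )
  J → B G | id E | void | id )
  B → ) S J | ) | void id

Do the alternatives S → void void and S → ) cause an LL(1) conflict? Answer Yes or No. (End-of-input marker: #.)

No

FIRST(void void) = { void } and FIRST()) = { ) }.
The FIRST sets are disjoint and neither alternative is nullable — no conflict.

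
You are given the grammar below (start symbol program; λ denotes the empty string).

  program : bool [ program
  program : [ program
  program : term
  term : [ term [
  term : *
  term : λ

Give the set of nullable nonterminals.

{ program, term }

Directly nullable (have an λ-production): term.
program : term with every symbol nullable, so program is nullable.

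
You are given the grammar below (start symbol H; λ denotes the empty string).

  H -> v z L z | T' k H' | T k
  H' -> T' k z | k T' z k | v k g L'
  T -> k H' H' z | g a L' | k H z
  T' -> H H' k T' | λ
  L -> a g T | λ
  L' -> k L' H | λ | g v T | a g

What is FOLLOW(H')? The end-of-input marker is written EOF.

{ EOF, g, k, v, z }

In H -> T' k H': H' is at the end, add FOLLOW(H) = { EOF, g, k, v, z }.
In T -> k H' H' z: add FIRST(H' z) = { g, k, v }.
In T -> k H' H' z: add FIRST(z) = { z }.
In T' -> H H' k T': add FIRST(k T') = { k }.
Union: FOLLOW(H') = { EOF, g, k, v, z }.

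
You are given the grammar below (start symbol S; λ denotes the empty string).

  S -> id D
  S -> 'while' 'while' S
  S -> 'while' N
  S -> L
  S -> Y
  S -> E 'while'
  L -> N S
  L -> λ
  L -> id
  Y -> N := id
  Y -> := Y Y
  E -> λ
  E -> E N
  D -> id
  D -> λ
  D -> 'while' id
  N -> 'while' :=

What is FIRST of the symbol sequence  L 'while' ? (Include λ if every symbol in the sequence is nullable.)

{ 'while', id }

Add FIRST(L)\{λ} = { 'while', id }; L is nullable, continue.
'while' is a terminal; add {'while'} and stop.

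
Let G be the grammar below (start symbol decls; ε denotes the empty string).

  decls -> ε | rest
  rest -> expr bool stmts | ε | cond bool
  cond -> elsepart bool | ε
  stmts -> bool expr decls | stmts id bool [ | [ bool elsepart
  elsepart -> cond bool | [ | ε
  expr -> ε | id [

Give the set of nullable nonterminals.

{ cond, decls, elsepart, expr, rest }

Directly nullable (have an ε-production): decls, rest, cond, elsepart, expr.
No other nonterminal has a production whose RHS symbols are all nullable.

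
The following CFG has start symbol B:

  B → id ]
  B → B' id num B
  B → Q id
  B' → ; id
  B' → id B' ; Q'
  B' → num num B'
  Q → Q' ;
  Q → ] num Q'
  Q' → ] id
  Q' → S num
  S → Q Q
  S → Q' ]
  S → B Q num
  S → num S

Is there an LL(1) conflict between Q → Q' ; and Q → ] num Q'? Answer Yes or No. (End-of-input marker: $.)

Yes

FIRST(Q' ;) = { ;, ], id, num } and FIRST(] num Q') = { ] }.
Both contain ], so the two alternatives are not disjoint — LL(1) conflict.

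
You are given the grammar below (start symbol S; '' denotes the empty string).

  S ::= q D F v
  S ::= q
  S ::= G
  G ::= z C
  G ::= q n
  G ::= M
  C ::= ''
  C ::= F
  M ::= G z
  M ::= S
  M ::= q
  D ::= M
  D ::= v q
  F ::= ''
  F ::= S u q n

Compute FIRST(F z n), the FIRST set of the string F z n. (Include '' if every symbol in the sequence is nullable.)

{ q, z }

Add FIRST(F)\{''} = { q, z }; F is nullable, continue.
z is a terminal; add {z} and stop.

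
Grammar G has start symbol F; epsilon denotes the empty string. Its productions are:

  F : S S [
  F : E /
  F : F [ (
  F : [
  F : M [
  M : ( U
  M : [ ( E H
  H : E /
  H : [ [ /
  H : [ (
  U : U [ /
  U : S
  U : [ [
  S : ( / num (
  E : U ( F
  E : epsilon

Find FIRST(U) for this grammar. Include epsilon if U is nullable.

{ (, [ }

From U : U [ /: add FIRST(U) = { (, [ }.
From U : S: add FIRST(S) = { ( }.
U : [ [ contributes {[}.
Union: FIRST(U) = { (, [ }.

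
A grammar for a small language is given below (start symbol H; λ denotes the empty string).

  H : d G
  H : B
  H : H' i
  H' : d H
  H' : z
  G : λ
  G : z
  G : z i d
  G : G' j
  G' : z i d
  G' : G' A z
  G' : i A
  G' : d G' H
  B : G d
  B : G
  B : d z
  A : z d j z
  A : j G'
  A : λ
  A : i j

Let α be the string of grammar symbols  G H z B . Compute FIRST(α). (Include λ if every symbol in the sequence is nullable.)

{ d, i, z }

Add FIRST(G)\{λ} = { d, i, z }; G is nullable, continue.
Add FIRST(H)\{λ} = { d, i, z }; H is nullable, continue.
z is a terminal; add {z} and stop.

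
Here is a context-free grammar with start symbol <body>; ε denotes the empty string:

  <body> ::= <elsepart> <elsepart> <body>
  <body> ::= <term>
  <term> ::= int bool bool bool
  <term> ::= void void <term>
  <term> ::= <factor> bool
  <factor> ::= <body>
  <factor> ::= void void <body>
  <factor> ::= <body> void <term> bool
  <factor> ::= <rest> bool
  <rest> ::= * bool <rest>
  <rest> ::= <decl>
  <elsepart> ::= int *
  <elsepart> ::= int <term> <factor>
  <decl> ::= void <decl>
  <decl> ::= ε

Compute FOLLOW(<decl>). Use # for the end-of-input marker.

In <rest> ::= <decl>: <decl> is at the end, add FOLLOW(<rest>) = { bool }.
In <decl> ::= void <decl>: <decl> is at the end, add FOLLOW(<decl>) = { bool }.
Union: FOLLOW(<decl>) = { bool }.

{ bool }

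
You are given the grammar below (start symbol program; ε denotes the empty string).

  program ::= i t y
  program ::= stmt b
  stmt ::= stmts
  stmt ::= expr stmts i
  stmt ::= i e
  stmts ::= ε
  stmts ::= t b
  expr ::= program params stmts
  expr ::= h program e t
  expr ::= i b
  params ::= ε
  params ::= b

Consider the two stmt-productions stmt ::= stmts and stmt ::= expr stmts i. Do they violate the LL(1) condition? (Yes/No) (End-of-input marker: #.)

Yes

FIRST(stmts) = { t, ε } and FIRST(expr stmts i) = { b, h, i, t }.
Both contain t, so the two alternatives are not disjoint — LL(1) conflict.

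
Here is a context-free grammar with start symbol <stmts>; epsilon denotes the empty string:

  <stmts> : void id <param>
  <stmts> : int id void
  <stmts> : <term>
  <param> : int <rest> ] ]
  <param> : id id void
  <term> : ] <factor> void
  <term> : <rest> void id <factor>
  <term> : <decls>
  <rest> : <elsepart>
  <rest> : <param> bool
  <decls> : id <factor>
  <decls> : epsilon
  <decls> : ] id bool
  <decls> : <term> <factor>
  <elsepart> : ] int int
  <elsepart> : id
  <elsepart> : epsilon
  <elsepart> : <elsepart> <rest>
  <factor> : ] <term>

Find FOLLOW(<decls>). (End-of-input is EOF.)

{ EOF, ], void }

In <term> : <decls>: <decls> is at the end, add FOLLOW(<term>) = { EOF, ], void }.
Union: FOLLOW(<decls>) = { EOF, ], void }.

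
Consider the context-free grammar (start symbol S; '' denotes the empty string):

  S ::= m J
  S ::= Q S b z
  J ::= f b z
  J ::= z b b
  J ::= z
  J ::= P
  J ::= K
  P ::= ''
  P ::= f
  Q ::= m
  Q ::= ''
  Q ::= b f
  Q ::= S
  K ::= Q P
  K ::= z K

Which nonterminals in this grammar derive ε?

{ J, K, P, Q }

Directly nullable (have an ''-production): P, Q.
J ::= P with every symbol nullable, so J is nullable.
K ::= Q P with every symbol nullable, so K is nullable.
No other nonterminal has a production whose RHS symbols are all nullable.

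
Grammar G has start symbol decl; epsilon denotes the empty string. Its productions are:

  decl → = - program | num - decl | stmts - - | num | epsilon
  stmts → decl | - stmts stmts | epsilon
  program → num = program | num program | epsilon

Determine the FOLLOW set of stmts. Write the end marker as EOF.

{ -, =, num }

In decl → stmts - -: add FIRST(- -) = { - }.
In stmts → - stmts stmts: add FIRST(stmts)\{epsilon} = { -, =, num }.
  Since stmts is nullable, also add FOLLOW(stmts) = { -, =, num }.
In stmts → - stmts stmts: stmts is at the end, add FOLLOW(stmts) = { -, =, num }.
Union: FOLLOW(stmts) = { -, =, num }.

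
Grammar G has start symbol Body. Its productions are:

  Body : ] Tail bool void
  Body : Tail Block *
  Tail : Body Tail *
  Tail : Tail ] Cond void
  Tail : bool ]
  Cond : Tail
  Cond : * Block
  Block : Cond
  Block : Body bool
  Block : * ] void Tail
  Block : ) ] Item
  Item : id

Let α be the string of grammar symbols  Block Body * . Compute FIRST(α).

{ ), *, ], bool }

Add FIRST(Block) = { ), *, ], bool }; Block is not nullable, stop.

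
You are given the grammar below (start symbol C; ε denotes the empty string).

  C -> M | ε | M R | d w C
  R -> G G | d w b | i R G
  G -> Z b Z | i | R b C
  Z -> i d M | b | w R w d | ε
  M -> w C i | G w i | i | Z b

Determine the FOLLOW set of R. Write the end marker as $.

In C -> M R: R is at the end, add FOLLOW(C) = { $, b, d, i, w }.
In R -> i R G: add FIRST(G) = { b, d, i, w }.
In G -> R b C: add FIRST(b C) = { b }.
In Z -> w R w d: add FIRST(w d) = { w }.
Union: FOLLOW(R) = { $, b, d, i, w }.

{ $, b, d, i, w }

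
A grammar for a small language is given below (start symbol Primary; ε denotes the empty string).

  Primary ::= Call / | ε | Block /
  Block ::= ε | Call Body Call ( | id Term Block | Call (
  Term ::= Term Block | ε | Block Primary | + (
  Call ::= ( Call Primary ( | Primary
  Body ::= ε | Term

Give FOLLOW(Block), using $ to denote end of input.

{ (, +, /, id }

In Primary ::= Block /: add FIRST(/) = { / }.
In Block ::= id Term Block: Block is at the end, add FOLLOW(Block) = { (, +, /, id }.
In Term ::= Term Block: Block is at the end, add FOLLOW(Term) = { (, +, /, id }.
In Term ::= Block Primary: add FIRST(Primary)\{ε} = { (, +, /, id }.
  Since Primary is nullable, also add FOLLOW(Term) = { (, +, /, id }.
Union: FOLLOW(Block) = { (, +, /, id }.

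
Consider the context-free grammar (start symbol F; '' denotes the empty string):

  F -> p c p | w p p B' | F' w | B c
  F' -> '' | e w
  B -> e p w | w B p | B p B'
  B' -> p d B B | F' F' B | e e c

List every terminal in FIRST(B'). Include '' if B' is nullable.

B' -> p d B B contributes {p}.
From B' -> F' F' B: F', F' nullable, take FIRST(F') ∪ FIRST(F') ∪ FIRST(B) = { e, w }.
B' -> e e c contributes {e}.
Union: FIRST(B') = { e, p, w }.

{ e, p, w }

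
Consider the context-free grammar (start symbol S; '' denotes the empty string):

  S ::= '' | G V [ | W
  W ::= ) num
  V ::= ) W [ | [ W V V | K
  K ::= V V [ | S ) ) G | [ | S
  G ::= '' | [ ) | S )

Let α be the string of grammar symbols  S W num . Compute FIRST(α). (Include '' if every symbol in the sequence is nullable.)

Add FIRST(S)\{''} = { ), [ }; S is nullable, continue.
Add FIRST(W) = { ) }; W is not nullable, stop.

{ ), [ }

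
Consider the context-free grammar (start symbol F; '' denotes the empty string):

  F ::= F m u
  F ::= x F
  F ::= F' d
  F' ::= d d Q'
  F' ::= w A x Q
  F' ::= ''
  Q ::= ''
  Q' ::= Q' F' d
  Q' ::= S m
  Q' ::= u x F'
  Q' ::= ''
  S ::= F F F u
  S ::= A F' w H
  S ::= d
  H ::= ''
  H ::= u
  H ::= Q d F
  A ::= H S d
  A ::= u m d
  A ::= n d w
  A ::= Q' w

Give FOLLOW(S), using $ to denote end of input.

In Q' ::= S m: add FIRST(m) = { m }.
In A ::= H S d: add FIRST(d) = { d }.
Union: FOLLOW(S) = { d, m }.

{ d, m }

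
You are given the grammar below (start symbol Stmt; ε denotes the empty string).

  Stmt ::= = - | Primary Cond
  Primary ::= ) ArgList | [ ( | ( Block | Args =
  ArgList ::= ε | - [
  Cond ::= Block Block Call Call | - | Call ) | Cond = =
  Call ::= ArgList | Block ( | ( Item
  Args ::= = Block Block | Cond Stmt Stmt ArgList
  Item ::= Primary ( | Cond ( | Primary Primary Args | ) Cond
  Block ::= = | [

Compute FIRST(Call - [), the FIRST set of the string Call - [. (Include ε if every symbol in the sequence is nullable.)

Add FIRST(Call)\{ε} = { (, -, =, [ }; Call is nullable, continue.
- is a terminal; add {-} and stop.

{ (, -, =, [ }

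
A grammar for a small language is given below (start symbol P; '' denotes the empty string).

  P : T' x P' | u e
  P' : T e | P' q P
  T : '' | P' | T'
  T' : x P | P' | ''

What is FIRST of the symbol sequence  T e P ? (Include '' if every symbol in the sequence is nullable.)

Add FIRST(T)\{''} = { e, x }; T is nullable, continue.
e is a terminal; add {e} and stop.

{ e, x }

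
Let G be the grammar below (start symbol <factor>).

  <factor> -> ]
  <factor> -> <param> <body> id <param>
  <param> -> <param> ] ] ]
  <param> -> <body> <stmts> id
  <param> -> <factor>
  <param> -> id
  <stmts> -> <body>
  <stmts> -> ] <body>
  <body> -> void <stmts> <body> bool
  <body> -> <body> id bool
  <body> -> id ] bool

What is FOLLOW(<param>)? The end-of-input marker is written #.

{ #, ], id, void }

In <factor> -> <param> <body> id <param>: add FIRST(<body> id <param>) = { id, void }.
In <factor> -> <param> <body> id <param>: <param> is at the end, add FOLLOW(<factor>) = { #, ], id, void }.
In <param> -> <param> ] ] ]: add FIRST(] ] ]) = { ] }.
Union: FOLLOW(<param>) = { #, ], id, void }.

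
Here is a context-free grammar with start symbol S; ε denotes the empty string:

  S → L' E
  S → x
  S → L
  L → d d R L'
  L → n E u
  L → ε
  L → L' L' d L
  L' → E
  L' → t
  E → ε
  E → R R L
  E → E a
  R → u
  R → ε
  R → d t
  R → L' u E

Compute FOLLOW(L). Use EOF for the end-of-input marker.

{ EOF, a, d, n, t, u }

In S → L: L is at the end, add FOLLOW(S) = { EOF }.
In L → L' L' d L: L is at the end, add FOLLOW(L) = { EOF, a, d, n, t, u }.
In E → R R L: L is at the end, add FOLLOW(E) = { EOF, a, d, n, t, u }.
Union: FOLLOW(L) = { EOF, a, d, n, t, u }.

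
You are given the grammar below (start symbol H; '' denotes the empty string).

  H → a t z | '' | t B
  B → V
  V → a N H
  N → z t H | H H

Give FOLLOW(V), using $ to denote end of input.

In B → V: V is at the end, add FOLLOW(B) = { $, a, t }.
Union: FOLLOW(V) = { $, a, t }.

{ $, a, t }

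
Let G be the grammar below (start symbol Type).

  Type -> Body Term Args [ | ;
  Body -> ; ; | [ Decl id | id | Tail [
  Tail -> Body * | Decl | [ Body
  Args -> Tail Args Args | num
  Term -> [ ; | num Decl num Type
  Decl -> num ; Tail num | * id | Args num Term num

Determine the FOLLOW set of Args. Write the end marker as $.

In Type -> Body Term Args [: add FIRST([) = { [ }.
In Args -> Tail Args Args: add FIRST(Args) = { *, ;, [, id, num }.
In Args -> Tail Args Args: Args is at the end, add FOLLOW(Args) = { *, ;, [, id, num }.
In Decl -> Args num Term num: add FIRST(num Term num) = { num }.
Union: FOLLOW(Args) = { *, ;, [, id, num }.

{ *, ;, [, id, num }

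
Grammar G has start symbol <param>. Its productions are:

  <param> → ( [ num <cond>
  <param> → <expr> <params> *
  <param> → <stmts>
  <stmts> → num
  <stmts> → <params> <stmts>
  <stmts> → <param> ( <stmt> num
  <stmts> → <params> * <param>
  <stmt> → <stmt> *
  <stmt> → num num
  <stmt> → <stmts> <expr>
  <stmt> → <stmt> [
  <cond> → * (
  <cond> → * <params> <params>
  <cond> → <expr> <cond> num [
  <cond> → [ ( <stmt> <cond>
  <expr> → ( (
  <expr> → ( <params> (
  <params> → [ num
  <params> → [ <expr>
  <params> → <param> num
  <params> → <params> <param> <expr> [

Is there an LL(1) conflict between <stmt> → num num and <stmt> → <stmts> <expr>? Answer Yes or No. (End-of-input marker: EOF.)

FIRST(num num) = { num } and FIRST(<stmts> <expr>) = { (, [, num }.
Both contain num, so the two alternatives are not disjoint — LL(1) conflict.

Yes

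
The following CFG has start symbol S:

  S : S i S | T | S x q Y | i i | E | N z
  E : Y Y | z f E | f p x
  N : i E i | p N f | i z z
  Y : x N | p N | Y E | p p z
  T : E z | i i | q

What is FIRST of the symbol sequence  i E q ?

{ i }

i is a terminal; add {i} and stop.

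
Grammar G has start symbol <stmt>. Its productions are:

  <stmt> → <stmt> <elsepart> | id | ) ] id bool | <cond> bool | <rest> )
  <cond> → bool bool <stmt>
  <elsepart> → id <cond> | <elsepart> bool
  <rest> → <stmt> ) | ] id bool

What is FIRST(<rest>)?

From <rest> → <stmt> ): add FIRST(<stmt>) = { ), ], bool, id }.
<rest> → ] id bool contributes {]}.
Union: FIRST(<rest>) = { ), ], bool, id }.

{ ), ], bool, id }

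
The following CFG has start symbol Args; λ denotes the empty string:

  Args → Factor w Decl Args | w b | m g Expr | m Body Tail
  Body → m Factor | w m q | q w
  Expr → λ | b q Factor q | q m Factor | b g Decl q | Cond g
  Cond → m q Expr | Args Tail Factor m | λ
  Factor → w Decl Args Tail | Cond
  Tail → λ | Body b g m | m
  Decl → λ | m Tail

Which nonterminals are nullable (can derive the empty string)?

Directly nullable (have an λ-production): Expr, Cond, Tail, Decl.
Factor → Cond with every symbol nullable, so Factor is nullable.
No other nonterminal has a production whose RHS symbols are all nullable.

{ Cond, Decl, Expr, Factor, Tail }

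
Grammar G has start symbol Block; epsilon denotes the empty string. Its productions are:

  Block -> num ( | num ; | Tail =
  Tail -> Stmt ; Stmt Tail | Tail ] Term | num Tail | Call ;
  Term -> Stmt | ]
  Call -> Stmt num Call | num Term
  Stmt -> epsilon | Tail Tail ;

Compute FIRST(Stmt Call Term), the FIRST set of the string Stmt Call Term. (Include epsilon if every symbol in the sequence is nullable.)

{ ;, num }

Add FIRST(Stmt)\{epsilon} = { ;, num }; Stmt is nullable, continue.
Add FIRST(Call) = { ;, num }; Call is not nullable, stop.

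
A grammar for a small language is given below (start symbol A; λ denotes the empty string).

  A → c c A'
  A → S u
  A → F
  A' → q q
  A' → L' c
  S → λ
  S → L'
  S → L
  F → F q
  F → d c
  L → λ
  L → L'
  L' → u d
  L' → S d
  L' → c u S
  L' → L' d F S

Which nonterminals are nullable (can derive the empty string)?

Directly nullable (have an λ-production): S, L.
No other nonterminal has a production whose RHS symbols are all nullable.

{ L, S }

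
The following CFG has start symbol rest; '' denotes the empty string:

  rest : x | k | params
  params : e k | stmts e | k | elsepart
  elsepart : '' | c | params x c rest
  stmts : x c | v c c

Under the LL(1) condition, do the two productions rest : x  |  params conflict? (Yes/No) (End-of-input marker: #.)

Yes

FIRST(x) = { x } and FIRST(params) = { c, e, k, v, x, '' }.
Both contain x, so the two alternatives are not disjoint — LL(1) conflict.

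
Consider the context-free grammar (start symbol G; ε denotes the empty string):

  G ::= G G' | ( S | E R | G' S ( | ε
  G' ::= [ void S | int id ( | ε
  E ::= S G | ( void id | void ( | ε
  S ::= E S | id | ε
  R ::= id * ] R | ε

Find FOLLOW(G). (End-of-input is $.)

G is the start symbol, so $ ∈ FOLLOW(G).
In G ::= G G': add FIRST(G')\{ε} = { [, int }.
  Since G' is nullable, also add FOLLOW(G) = { $, (, [, id, int, void }.
In E ::= S G: G is at the end, add FOLLOW(E) = { $, (, [, id, int, void }.
Union: FOLLOW(G) = { $, (, [, id, int, void }.

{ $, (, [, id, int, void }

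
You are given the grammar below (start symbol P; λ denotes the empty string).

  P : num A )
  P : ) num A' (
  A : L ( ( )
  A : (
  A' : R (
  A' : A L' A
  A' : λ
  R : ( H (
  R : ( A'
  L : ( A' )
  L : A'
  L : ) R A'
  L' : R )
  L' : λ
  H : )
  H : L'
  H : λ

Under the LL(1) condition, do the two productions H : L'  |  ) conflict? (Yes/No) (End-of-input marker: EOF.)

No

FIRST(L') = { (, λ } and FIRST()) = { ) }.
The first is nullable but FOLLOW(H) = { ( } is disjoint from FIRST of the second.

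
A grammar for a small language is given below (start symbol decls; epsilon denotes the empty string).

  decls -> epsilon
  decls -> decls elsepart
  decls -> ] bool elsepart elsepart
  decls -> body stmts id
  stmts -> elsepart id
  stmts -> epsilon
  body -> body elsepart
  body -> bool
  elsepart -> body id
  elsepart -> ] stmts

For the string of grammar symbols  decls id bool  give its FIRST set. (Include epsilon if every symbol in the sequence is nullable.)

{ ], bool, id }

Add FIRST(decls)\{epsilon} = { ], bool }; decls is nullable, continue.
id is a terminal; add {id} and stop.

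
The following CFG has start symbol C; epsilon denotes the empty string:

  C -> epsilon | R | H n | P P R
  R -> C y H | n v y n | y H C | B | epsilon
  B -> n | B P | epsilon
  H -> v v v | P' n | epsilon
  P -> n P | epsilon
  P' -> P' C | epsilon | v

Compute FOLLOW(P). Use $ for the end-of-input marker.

{ $, n, v, y }

In C -> P P R: add FIRST(P R)\{epsilon} = { n, v, y }.
  Since P R is nullable, also add FOLLOW(C) = { $, n, v, y }.
In C -> P P R: add FIRST(R)\{epsilon} = { n, v, y }.
  Since R is nullable, also add FOLLOW(C) = { $, n, v, y }.
In B -> B P: P is at the end, add FOLLOW(B) = { $, n, v, y }.
In P -> n P: P is at the end, add FOLLOW(P) = { $, n, v, y }.
Union: FOLLOW(P) = { $, n, v, y }.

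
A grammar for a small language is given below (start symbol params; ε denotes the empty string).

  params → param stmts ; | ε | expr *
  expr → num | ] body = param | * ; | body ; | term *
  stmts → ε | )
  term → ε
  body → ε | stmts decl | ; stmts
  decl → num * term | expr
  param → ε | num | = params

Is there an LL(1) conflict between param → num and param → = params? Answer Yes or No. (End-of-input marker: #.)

FIRST(num) = { num } and FIRST(= params) = { = }.
The FIRST sets are disjoint and neither alternative is nullable — no conflict.

No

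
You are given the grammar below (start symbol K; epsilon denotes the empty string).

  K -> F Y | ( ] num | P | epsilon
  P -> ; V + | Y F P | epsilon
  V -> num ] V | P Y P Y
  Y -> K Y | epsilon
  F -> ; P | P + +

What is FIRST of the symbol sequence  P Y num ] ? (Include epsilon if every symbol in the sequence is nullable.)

{ (, +, ;, num }

Add FIRST(P)\{epsilon} = { (, +, ; }; P is nullable, continue.
Add FIRST(Y)\{epsilon} = { (, +, ; }; Y is nullable, continue.
num is a terminal; add {num} and stop.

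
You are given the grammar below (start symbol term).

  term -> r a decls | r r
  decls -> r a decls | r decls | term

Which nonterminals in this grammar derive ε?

No nonterminal has an empty production or an RHS whose symbols are all nullable.

{ } (none)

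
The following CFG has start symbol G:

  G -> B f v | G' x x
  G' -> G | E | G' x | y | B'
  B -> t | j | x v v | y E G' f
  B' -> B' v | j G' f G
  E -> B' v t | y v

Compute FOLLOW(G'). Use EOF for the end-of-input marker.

In G -> G' x x: add FIRST(x x) = { x }.
In G' -> G' x: add FIRST(x) = { x }.
In B -> y E G' f: add FIRST(f) = { f }.
In B' -> j G' f G: add FIRST(f G) = { f }.
Union: FOLLOW(G') = { f, x }.

{ f, x }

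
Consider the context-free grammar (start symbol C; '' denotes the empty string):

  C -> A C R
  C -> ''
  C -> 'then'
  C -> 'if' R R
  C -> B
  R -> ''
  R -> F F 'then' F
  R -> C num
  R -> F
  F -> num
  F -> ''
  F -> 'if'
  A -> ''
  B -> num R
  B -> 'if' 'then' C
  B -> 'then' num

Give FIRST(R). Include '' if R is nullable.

{ 'if', 'then', num, '' }

R -> '' contributes ''.
From R -> F F 'then' F: F, F nullable, take FIRST(F) ∪ FIRST(F) ∪ {'then'} = { 'if', 'then', num }.
From R -> C num: C nullable, take FIRST(C) ∪ {num} = { 'if', 'then', num }.
From R -> F: add FIRST(F) = { 'if', num, '' } (including '' since F is nullable).
Union: FIRST(R) = { 'if', 'then', num, '' }.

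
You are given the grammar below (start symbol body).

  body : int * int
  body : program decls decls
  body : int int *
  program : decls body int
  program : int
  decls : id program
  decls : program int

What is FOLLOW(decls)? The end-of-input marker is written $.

In body : program decls decls: add FIRST(decls) = { id, int }.
In body : program decls decls: decls is at the end, add FOLLOW(body) = { $, int }.
In program : decls body int: add FIRST(body int) = { id, int }.
Union: FOLLOW(decls) = { $, id, int }.

{ $, id, int }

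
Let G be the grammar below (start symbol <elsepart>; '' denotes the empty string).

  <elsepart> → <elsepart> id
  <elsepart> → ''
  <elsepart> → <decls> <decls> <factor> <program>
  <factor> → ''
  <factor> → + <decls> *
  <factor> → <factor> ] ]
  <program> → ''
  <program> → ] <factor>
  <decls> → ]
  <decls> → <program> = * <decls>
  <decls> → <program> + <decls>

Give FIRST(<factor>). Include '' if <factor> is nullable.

{ +, ], '' }

<factor> → '' contributes ''.
<factor> → + <decls> * contributes {+}.
From <factor> → <factor> ] ]: <factor> nullable, take FIRST(<factor>) ∪ {]} = { +, ] }.
Union: FIRST(<factor>) = { +, ], '' }.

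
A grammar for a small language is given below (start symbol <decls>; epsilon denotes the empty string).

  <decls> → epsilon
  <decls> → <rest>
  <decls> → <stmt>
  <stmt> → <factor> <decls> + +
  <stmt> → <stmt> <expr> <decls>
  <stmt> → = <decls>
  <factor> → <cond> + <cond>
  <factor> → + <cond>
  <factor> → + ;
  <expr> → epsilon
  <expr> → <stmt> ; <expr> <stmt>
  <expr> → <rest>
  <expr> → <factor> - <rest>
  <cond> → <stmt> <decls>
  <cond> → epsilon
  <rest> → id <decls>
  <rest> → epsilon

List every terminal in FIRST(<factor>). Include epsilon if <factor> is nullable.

{ +, = }

From <factor> → <cond> + <cond>: <cond> nullable, take FIRST(<cond>) ∪ {+} = { +, = }.
<factor> → + <cond> contributes {+}.
<factor> → + ; contributes {+}.
Union: FIRST(<factor>) = { +, = }.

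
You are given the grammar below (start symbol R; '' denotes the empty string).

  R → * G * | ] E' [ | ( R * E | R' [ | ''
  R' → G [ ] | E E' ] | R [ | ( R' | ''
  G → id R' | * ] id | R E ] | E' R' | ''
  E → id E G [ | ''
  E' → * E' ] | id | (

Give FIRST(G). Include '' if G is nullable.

{ (, *, [, ], id, '' }

G → id R' contributes {id}.
G → * ] id contributes {*}.
From G → R E ]: R, E nullable, take FIRST(R) ∪ FIRST(E) ∪ {]} = { (, *, [, ], id }.
From G → E' R': add FIRST(E') = { (, *, id }.
G → '' contributes ''.
Union: FIRST(G) = { (, *, [, ], id, '' }.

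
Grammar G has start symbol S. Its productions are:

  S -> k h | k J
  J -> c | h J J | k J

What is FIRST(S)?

{ k }

S -> k h contributes {k}.
S -> k J contributes {k}.
Union: FIRST(S) = { k }.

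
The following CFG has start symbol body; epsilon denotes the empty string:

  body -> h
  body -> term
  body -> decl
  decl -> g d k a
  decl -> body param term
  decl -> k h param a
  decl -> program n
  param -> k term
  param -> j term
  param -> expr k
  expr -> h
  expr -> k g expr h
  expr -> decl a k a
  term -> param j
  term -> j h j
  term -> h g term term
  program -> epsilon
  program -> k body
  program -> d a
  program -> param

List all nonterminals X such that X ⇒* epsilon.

Directly nullable (have an epsilon-production): program.
No other nonterminal has a production whose RHS symbols are all nullable.

{ program }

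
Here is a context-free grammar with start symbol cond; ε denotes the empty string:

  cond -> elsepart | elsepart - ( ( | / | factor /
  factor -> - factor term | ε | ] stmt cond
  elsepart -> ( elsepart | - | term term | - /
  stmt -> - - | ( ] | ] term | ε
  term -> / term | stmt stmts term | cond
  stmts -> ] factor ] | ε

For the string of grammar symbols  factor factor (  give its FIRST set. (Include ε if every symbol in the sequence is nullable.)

{ (, -, ] }

Add FIRST(factor)\{ε} = { -, ] }; factor is nullable, continue.
Add FIRST(factor)\{ε} = { -, ] }; factor is nullable, continue.
( is a terminal; add {(} and stop.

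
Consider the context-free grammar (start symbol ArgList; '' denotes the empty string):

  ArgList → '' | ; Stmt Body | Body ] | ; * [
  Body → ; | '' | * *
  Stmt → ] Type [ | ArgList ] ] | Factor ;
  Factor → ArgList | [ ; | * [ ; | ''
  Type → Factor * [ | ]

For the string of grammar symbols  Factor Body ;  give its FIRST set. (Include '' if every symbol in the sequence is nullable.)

Add FIRST(Factor)\{''} = { *, ;, [, ] }; Factor is nullable, continue.
Add FIRST(Body)\{''} = { *, ; }; Body is nullable, continue.
; is a terminal; add {;} and stop.

{ *, ;, [, ] }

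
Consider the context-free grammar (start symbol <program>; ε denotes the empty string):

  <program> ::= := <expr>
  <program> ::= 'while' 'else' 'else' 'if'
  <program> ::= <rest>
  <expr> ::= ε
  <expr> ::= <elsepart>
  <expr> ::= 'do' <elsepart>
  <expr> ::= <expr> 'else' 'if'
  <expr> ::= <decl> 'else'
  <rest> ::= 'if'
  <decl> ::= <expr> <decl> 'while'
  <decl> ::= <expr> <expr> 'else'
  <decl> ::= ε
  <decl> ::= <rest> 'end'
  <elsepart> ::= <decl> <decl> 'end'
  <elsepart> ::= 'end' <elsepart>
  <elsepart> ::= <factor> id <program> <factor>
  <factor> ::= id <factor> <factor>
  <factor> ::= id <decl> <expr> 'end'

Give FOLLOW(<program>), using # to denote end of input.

{ #, id }

<program> is the start symbol, so # ∈ FOLLOW(<program>).
In <elsepart> ::= <factor> id <program> <factor>: add FIRST(<factor>) = { id }.
Union: FOLLOW(<program>) = { #, id }.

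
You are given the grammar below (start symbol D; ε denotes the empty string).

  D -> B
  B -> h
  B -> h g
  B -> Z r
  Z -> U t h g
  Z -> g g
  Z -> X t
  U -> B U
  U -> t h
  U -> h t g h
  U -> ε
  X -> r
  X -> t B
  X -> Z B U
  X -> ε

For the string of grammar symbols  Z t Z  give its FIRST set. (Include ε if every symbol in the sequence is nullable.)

Add FIRST(Z) = { g, h, r, t }; Z is not nullable, stop.

{ g, h, r, t }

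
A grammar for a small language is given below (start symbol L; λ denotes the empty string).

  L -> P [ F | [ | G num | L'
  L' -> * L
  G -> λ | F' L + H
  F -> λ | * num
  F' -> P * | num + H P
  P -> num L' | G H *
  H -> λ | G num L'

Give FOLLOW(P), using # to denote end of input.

{ *, [, num }

In L -> P [ F: add FIRST([ F) = { [ }.
In F' -> P *: add FIRST(*) = { * }.
In F' -> num + H P: P is at the end, add FOLLOW(F') = { *, [, num }.
Union: FOLLOW(P) = { *, [, num }.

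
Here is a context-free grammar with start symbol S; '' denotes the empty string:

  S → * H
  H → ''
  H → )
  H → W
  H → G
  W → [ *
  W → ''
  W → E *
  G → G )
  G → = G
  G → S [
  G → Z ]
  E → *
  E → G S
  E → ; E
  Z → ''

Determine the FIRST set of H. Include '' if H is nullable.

{ ), *, ;, =, [, ], '' }

H → '' contributes ''.
H → ) contributes {)}.
From H → W: add FIRST(W) = { *, ;, =, [, ], '' } (including '' since W is nullable).
From H → G: add FIRST(G) = { *, =, ] }.
Union: FIRST(H) = { ), *, ;, =, [, ], '' }.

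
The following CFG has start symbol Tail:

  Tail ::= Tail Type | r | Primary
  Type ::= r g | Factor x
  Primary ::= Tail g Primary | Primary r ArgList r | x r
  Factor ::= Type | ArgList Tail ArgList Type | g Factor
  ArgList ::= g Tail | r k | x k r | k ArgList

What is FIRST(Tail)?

From Tail ::= Tail Type: add FIRST(Tail) = { r, x }.
Tail ::= r contributes {r}.
From Tail ::= Primary: add FIRST(Primary) = { r, x }.
Union: FIRST(Tail) = { r, x }.

{ r, x }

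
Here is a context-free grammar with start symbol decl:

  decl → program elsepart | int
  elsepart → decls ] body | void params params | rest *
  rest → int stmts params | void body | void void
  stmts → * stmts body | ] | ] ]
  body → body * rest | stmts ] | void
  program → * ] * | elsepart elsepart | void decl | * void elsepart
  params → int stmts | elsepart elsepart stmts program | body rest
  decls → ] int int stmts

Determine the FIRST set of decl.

From decl → program elsepart: add FIRST(program) = { *, ], int, void }.
decl → int contributes {int}.
Union: FIRST(decl) = { *, ], int, void }.

{ *, ], int, void }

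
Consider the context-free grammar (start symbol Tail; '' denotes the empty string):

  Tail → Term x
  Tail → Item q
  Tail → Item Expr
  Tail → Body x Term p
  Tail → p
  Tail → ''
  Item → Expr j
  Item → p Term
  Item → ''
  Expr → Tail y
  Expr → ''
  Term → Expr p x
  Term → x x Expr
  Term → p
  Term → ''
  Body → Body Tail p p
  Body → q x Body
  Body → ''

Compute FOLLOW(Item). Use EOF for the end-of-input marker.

In Tail → Item q: add FIRST(q) = { q }.
In Tail → Item Expr: add FIRST(Expr)\{''} = { j, p, q, x, y }.
  Since Expr is nullable, also add FOLLOW(Tail) = { EOF, p, y }.
Union: FOLLOW(Item) = { EOF, j, p, q, x, y }.

{ EOF, j, p, q, x, y }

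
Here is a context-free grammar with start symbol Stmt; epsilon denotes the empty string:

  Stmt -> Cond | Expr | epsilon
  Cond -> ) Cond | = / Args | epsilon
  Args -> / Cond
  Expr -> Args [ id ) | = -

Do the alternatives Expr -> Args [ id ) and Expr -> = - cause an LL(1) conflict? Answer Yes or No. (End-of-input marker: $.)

No

FIRST(Args [ id )) = { / } and FIRST(= -) = { = }.
The FIRST sets are disjoint and neither alternative is nullable — no conflict.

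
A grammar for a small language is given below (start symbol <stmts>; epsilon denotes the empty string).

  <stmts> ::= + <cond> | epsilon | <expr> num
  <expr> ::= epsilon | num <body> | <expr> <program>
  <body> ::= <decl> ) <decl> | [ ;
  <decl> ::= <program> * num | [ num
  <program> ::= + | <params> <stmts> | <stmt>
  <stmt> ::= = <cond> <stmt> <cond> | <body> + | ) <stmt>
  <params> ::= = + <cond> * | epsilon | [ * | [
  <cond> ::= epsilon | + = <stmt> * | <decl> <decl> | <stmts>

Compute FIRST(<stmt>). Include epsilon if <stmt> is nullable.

<stmt> ::= = <cond> <stmt> <cond> contributes {=}.
From <stmt> ::= <body> +: add FIRST(<body>) = { ), *, +, =, [, num }.
<stmt> ::= ) <stmt> contributes {)}.
Union: FIRST(<stmt>) = { ), *, +, =, [, num }.

{ ), *, +, =, [, num }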